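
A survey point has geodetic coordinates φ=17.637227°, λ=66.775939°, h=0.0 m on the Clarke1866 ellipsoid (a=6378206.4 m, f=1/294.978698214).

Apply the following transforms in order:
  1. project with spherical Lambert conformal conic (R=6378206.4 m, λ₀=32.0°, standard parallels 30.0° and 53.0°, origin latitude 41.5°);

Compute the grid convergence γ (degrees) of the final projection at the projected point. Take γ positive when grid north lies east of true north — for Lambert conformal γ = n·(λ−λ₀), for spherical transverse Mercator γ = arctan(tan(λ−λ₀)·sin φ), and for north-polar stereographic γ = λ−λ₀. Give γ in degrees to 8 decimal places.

start: φ=17.637227°, λ=66.775939°, h=0.000 m
→ into lcc (λ₀=32.0°): φ=17.63722700°, λ−λ₀=34.77593900°
convergence γ = 23.20175923°

23.20175923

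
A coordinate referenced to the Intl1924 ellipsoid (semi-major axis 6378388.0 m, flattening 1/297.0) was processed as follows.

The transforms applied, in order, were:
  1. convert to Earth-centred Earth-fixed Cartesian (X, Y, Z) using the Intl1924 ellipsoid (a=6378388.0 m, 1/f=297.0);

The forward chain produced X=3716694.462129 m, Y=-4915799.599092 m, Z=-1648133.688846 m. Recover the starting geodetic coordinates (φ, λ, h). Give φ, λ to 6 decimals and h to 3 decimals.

φ=-15.069314°, λ=-52.908124°, h=2334.999 m

start: X=3716694.4621, Y=-4915799.5991, Z=-1648133.6888 m
→ geod (Bowring, a=6378388.000): φ=-15.06931400°, λ=-52.90812400°, h=2334.9990 m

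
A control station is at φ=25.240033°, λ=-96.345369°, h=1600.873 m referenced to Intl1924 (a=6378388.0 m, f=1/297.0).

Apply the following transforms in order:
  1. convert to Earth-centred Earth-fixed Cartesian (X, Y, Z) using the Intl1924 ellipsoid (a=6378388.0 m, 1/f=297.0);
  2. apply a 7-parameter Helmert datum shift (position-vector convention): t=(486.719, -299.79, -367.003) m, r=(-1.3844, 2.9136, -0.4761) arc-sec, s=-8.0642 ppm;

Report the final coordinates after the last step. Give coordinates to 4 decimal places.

start: φ=25.240033°, λ=-96.345369°, h=1600.873 m
→ ECEF (a=6378388.000, f=1/297.0): X=-638196.2100, Y=-5739040.9978, Z=2703868.1740
→ Helmert 7p (PV): X=-637679.3979, Y=-5739274.8864, Z=2703526.9000

X=-637679.3979 m, Y=-5739274.8864 m, Z=2703526.9000 m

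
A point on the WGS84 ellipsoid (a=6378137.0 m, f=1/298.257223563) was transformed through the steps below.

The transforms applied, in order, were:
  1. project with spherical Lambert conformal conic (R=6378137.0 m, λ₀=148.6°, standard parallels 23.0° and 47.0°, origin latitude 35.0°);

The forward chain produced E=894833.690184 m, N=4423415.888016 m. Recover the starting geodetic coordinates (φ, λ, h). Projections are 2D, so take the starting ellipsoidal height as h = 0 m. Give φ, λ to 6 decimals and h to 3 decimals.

start: E=894833.6902, N=4423415.8880 m
→ lcc⁻¹: φ=71.56154800°, λ=168.40570300°

φ=71.561548°, λ=168.405703°, h=0.000 m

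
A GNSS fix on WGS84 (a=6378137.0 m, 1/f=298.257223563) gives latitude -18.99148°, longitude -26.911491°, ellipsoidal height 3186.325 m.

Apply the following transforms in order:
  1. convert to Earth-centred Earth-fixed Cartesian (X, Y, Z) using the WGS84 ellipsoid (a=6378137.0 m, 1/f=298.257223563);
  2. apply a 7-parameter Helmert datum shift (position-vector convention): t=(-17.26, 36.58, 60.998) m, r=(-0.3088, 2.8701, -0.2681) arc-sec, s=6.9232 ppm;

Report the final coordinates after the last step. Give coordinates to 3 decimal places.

X=5382425.760 m, Y=-2732016.536 m, Z=-2063518.736 m

start: φ=-18.991480°, λ=-26.911491°, h=3186.325 m
→ ECEF (a=6378137.000, f=1/298.257223563): X=5382438.0203, Y=-2732024.1159, Z=-2063494.6434
→ Helmert 7p (PV): X=5382425.7600, Y=-2732016.5356, Z=-2063518.7364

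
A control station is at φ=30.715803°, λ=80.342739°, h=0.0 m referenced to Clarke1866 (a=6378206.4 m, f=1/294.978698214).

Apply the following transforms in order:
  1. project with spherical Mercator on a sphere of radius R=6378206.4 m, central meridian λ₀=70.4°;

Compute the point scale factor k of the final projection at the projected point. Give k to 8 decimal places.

1.16318101

start: φ=30.715803°, λ=80.342739°, h=0.000 m
→ into merc (λ₀=70.4°): φ=30.71580300°, λ−λ₀=9.94273900°
scale k = 1.16318101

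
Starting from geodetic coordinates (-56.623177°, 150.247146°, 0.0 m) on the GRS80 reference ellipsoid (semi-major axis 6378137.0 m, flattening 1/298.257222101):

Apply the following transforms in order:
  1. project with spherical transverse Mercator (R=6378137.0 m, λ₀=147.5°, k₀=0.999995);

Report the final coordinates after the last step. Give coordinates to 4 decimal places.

start: φ=-56.623177°, λ=150.247146°, h=0.000 m
→ tm (R=6378137.0, λ₀=147.5°): E=168213.4145, N=-6306600.2911

E=168213.4145 m, N=-6306600.2911 m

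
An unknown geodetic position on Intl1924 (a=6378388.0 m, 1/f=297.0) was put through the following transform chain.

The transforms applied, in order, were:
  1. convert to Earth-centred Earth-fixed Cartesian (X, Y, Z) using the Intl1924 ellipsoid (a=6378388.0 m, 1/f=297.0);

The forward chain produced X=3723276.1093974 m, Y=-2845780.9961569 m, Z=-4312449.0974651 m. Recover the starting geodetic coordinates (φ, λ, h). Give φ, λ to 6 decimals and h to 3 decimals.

φ=-42.813754°, λ=-37.391467°, h=39.708 m

start: X=3723276.1094, Y=-2845780.9962, Z=-4312449.0975 m
→ geod (Bowring, a=6378388.000): φ=-42.81375400°, λ=-37.39146700°, h=39.7080 m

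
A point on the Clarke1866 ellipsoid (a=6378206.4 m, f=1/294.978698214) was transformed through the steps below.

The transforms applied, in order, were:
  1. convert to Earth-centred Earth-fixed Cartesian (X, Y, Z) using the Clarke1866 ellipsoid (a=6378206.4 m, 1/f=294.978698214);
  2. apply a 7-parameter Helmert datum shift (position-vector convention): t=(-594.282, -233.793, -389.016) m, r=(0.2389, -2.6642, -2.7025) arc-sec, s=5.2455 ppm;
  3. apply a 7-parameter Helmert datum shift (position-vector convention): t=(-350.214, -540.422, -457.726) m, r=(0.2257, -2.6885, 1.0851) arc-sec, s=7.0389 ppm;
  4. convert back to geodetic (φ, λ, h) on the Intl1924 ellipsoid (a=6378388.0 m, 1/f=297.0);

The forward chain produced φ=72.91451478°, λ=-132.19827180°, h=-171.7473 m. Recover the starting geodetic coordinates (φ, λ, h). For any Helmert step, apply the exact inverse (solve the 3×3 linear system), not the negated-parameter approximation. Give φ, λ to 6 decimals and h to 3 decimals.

φ=72.928918°, λ=-132.189060°, h=520.482 m

start: φ=72.914515°, λ=-132.198272°, h=-171.747 m
→ ECEF (a=6378388.000, f=1/297.0): X=-1262584.6691, Y=-1392521.2919, Z=6074427.0326
→ Helmert⁻¹: X=-1262153.7121, Y=-1391957.7849, Z=6074859.9727
→ Helmert⁻¹: X=-1261456.1079, Y=-1391726.1829, Z=6075235.0266
→ geod (Bowring, a=6378206.400): φ=72.92891800°, λ=-132.18906000°, h=520.4820 m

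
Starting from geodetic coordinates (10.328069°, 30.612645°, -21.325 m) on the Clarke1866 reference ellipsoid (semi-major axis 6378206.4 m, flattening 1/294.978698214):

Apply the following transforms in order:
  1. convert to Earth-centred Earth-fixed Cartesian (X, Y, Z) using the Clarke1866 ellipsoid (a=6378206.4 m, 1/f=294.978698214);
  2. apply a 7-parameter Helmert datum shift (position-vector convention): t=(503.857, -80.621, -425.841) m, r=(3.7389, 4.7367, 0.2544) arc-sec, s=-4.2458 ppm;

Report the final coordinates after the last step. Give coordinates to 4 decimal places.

start: φ=10.328069°, λ=30.612645°, h=-21.325 m
→ ECEF (a=6378206.400, f=1/294.978698214): X=5400902.2033, Y=3195693.7226, Z=1135891.3122
→ Helmert 7p (PV): X=5401405.2724, Y=3195585.6047, Z=1135394.5488

X=5401405.2724 m, Y=3195585.6047 m, Z=1135394.5488 m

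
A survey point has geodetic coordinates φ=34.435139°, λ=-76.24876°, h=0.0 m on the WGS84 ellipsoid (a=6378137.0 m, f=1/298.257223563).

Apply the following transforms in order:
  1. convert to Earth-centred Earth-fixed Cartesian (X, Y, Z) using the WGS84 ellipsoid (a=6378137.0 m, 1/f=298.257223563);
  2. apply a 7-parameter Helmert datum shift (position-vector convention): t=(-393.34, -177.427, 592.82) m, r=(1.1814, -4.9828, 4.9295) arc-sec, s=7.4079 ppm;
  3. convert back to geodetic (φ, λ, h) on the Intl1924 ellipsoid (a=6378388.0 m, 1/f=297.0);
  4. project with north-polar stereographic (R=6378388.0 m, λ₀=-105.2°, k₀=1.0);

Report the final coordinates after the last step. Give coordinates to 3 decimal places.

start: φ=34.435139°, λ=-76.248760°, h=0.000 m
→ ECEF (a=6378137.000, f=1/298.257223563): X=1251792.0197, Y=-5115172.2546, Z=3586359.9761
→ Helmert 7p (PV): X=1251443.5633, Y=-5115378.1989, Z=3586980.3058
→ geod (Bowring, a=6378388.000): φ=34.43992065°, λ=-76.25297510°, h=225.6345 m
→ stereo (R=6378388.0, λ₀=-105.2°): E=3252584.9867, N=-5880634.8798

E=3252584.987 m, N=-5880634.880 m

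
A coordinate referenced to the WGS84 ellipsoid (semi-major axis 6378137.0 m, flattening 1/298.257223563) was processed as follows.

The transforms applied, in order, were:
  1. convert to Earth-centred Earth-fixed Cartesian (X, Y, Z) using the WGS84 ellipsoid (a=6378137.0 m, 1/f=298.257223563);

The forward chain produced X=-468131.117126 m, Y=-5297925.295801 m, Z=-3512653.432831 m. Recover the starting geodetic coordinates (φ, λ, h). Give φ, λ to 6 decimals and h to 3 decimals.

start: X=-468131.1171, Y=-5297925.2958, Z=-3512653.4328 m
→ geod (Bowring, a=6378137.000): φ=-33.61995700°, λ=-95.04961000°, h=2225.1370 m

φ=-33.619957°, λ=-95.049610°, h=2225.137 m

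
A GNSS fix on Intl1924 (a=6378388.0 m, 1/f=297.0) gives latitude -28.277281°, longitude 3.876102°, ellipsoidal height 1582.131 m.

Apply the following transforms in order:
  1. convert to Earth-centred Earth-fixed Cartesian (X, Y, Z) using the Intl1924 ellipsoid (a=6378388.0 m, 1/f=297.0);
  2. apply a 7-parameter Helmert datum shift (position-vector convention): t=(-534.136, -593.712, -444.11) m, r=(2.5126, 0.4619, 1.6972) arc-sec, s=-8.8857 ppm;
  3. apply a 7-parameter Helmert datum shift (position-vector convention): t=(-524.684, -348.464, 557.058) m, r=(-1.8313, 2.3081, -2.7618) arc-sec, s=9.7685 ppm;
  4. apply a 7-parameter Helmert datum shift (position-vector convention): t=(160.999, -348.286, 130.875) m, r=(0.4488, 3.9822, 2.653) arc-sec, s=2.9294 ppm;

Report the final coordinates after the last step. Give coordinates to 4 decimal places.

start: φ=-28.277281°, λ=3.876102°, h=1582.131 m
→ ECEF (a=6378388.000, f=1/297.0): X=5609998.4940, Y=380100.5970, Z=-3004393.8589
→ Helmert 7p (PV): X=5609404.6539, Y=379586.2651, Z=-3004819.2053
→ Helmert 7p (PV): X=5608906.2237, Y=379139.7226, Z=-3004357.6398
→ Helmert 7p (PV): X=5609020.7738, Y=378871.2268, Z=-3004343.0280

X=5609020.7738 m, Y=378871.2268 m, Z=-3004343.0280 m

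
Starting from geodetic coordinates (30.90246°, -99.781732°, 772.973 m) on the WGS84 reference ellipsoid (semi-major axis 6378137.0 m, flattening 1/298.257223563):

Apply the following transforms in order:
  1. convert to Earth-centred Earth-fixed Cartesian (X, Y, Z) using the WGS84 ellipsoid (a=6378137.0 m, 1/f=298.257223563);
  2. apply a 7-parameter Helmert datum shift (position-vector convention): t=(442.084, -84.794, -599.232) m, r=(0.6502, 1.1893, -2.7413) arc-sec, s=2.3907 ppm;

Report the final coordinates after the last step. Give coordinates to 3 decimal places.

X=-930336.328 m, Y=-5398670.131 m, Z=3256413.150 m

start: φ=30.902460°, λ=-99.781732°, h=772.973 m
→ ECEF (a=6378137.000, f=1/298.257223563): X=-930723.2186, Y=-5398574.5334, Z=3257016.2472
→ Helmert 7p (PV): X=-930336.3284, Y=-5398670.1312, Z=3256413.1505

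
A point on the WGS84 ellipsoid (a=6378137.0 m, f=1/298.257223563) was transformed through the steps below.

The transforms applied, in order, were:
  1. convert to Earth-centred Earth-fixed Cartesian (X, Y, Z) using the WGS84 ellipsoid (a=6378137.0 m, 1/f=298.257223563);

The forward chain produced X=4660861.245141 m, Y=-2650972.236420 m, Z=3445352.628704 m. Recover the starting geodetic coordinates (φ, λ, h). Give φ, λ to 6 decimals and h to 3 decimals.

φ=32.897882°, λ=-29.630052°, h=1652.661 m

start: X=4660861.2451, Y=-2650972.2364, Z=3445352.6287 m
→ geod (Bowring, a=6378137.000): φ=32.89788200°, λ=-29.63005200°, h=1652.6610 m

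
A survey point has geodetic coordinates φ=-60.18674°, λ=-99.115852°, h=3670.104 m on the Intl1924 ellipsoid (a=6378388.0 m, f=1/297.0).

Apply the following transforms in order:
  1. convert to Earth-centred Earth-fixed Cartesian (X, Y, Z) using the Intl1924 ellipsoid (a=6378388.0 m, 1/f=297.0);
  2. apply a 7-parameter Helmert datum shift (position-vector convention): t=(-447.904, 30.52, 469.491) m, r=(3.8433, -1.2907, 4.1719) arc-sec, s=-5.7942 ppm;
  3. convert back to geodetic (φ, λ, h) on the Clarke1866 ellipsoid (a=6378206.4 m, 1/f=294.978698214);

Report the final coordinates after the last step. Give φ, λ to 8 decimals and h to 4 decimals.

start: φ=-60.186740°, λ=-99.115852°, h=3670.104 m
→ ECEF (a=6378388.000, f=1/297.0): X=-503978.2705, Y=-3140876.7854, Z=-5514153.7257
→ Helmert 7p (PV): X=-504325.2230, Y=-3140735.5161, Z=-5513713.9614
→ geod (Bowring, a=6378206.400): φ=-60.18657246°, λ=-99.12242553°, h=3538.3628 m

φ=-60.18657246°, λ=-99.12242553°, h=3538.3628 m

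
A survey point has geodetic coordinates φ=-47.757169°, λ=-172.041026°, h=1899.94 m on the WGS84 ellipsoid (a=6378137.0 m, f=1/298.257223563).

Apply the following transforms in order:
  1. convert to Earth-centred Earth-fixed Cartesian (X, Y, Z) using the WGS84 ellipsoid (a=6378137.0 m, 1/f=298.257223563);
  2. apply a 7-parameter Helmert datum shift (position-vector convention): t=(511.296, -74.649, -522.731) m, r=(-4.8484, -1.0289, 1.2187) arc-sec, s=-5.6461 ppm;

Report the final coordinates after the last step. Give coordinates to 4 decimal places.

start: φ=-47.757169°, λ=-172.041026°, h=1899.940 m
→ ECEF (a=6378137.000, f=1/298.257223563): X=-4255630.3670, Y=-594982.7723, Z=-4700173.9466
→ Helmert 7p (PV): X=-4255068.0824, Y=-595189.6862, Z=-4700677.3826

X=-4255068.0824 m, Y=-595189.6862 m, Z=-4700677.3826 m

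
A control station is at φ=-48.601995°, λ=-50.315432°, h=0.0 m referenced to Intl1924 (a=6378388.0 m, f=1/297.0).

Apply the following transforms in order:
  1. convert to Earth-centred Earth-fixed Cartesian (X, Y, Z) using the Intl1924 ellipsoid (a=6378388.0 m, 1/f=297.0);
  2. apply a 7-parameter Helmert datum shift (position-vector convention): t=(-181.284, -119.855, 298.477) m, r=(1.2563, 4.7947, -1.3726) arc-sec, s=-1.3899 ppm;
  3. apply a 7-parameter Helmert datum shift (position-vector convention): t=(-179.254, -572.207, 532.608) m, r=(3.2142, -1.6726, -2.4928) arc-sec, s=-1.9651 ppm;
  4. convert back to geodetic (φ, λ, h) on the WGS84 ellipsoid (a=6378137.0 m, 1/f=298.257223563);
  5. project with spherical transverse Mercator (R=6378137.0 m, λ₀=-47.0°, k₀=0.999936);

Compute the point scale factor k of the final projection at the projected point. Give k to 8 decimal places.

1.00067297

start: φ=-48.601995°, λ=-50.315432°, h=0.000 m
→ ECEF (a=6378388.000, f=1/297.0): X=2698517.1630, Y=-3252161.5182, Z=-4761495.2700
→ Helmert 7p (PV): X=2698199.8042, Y=-3252265.8096, Z=-4761272.7109
→ Helmert 7p (PV): X=2698014.5520, Y=-3252790.0402, Z=-4760759.5464
→ geod (Bowring, a=6378137.000): φ=-48.59570581°, λ=-50.32611735°, h=-244.5209 m
→ into tm (λ₀=-47.0°): φ=-48.59570581°, λ−λ₀=-3.32611735°
scale k = 1.00067297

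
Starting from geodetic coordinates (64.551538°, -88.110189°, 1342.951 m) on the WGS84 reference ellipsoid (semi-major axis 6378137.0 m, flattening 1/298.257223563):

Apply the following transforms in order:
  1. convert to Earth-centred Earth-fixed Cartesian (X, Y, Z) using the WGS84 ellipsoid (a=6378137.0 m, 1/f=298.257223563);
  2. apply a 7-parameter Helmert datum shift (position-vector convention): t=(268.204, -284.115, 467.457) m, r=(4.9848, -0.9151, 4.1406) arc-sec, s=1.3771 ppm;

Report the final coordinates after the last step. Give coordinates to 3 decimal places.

X=90945.331 m, Y=-2747696.601 m, Z=5738024.379 m

start: φ=64.551538°, λ=-88.110189°, h=1342.951 m
→ ECEF (a=6378137.000, f=1/298.257223563): X=90647.3075, Y=-2747271.8617, Z=5737615.0122
→ Helmert 7p (PV): X=90945.3305, Y=-2747696.6013, Z=5738024.3793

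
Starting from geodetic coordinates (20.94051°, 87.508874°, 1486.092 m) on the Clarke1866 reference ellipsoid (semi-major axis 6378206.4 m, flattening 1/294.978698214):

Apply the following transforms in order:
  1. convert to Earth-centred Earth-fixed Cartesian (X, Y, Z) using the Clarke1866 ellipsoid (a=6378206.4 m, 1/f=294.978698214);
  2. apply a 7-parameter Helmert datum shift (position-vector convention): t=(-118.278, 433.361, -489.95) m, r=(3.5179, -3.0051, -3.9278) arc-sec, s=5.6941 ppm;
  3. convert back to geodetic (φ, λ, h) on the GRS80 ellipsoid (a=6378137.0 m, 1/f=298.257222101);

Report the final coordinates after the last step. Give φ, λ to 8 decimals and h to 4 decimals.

φ=20.93458387°, λ=87.50940059°, h=1786.2388 m

start: φ=20.940510°, λ=87.508874°, h=1486.092 m
→ ECEF (a=6378206.400, f=1/294.978698214): X=259088.6054, Y=5955270.2119, Z=2265641.8725
→ Helmert 7p (PV): X=259052.1980, Y=5955693.9077, Z=2265270.1673
→ geod (Bowring, a=6378137.000): φ=20.93458387°, λ=87.50940059°, h=1786.2388 m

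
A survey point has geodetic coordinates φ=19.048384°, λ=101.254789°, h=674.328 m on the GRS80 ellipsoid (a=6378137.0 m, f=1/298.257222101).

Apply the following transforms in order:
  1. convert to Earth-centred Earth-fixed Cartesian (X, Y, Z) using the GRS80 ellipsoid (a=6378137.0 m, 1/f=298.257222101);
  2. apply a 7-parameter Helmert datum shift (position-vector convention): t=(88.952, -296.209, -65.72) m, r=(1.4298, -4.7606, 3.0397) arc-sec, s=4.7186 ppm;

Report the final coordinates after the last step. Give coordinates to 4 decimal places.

start: φ=19.048384°, λ=101.254789°, h=674.328 m
→ ECEF (a=6378137.000, f=1/298.257222101): X=-1177216.7236, Y=5915683.9337, Z=2068632.7550
→ Helmert 7p (PV): X=-1177268.2499, Y=5915383.9503, Z=2068590.6327

X=-1177268.2499 m, Y=5915383.9503 m, Z=2068590.6327 m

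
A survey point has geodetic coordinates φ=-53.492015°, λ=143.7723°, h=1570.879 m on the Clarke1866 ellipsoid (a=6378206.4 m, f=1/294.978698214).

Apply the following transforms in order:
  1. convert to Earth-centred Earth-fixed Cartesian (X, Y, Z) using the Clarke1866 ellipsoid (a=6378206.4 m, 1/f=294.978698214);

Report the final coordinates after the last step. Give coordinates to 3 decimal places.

start: φ=-53.492015°, λ=143.772300°, h=1570.879 m
→ ECEF (a=6378206.400, f=1/294.978698214): X=-3068490.1964, Y=2248074.2620, Z=-5104368.3052

X=-3068490.196 m, Y=2248074.262 m, Z=-5104368.305 m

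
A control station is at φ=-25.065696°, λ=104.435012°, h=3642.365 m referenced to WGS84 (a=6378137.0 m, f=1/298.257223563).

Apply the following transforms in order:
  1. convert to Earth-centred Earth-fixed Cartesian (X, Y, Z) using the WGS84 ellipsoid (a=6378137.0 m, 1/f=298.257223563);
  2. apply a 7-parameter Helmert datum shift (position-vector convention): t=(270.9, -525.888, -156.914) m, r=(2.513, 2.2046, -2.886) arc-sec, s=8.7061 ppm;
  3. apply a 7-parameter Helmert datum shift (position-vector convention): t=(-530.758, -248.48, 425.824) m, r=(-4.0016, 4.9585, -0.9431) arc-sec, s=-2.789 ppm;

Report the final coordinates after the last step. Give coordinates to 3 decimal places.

X=-1442161.542 m, Y=5600897.856 m, Z=-2686948.688 m

start: φ=-25.065696°, λ=104.435012°, h=3642.365 m
→ ECEF (a=6378137.000, f=1/298.257223563): X=-1441903.8155, Y=5601631.7058, Z=-2687211.3473
→ Helmert 7p (PV): X=-1441595.8134, Y=5601207.5007, Z=-2687307.9976
→ Helmert 7p (PV): X=-1442161.5419, Y=5600897.8558, Z=-2686948.6884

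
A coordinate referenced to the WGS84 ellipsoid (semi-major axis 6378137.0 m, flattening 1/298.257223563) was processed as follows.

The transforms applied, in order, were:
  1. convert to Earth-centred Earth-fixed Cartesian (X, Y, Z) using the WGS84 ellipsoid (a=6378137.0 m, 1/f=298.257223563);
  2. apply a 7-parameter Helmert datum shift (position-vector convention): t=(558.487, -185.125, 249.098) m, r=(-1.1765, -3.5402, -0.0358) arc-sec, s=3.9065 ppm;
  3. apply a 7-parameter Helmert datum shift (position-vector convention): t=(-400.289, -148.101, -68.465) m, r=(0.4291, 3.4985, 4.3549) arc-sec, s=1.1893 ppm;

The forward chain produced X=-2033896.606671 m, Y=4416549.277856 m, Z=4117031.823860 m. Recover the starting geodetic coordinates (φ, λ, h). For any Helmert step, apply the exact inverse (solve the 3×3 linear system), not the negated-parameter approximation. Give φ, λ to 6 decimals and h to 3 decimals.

φ=40.441659°, λ=114.725796°, h=2181.533 m

start: X=-2033896.6067, Y=4416549.2779, Z=4117031.8239 m
→ Helmert⁻¹: X=-2033470.4780, Y=4416743.6239, Z=4117051.7140
→ Helmert⁻¹: X=-2033951.1268, Y=4416887.6594, Z=4116846.6364
→ geod (Bowring, a=6378137.000): φ=40.44165900°, λ=114.72579600°, h=2181.5330 m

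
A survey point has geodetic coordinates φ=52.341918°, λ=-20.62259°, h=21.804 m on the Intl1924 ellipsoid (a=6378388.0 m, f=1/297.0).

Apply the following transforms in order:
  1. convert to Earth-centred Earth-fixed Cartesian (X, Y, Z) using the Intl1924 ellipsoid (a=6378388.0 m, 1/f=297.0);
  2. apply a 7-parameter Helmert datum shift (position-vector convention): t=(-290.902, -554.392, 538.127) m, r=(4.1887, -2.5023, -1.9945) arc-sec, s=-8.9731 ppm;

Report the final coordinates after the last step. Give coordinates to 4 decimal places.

X=3654477.6412 m, Y=-1376101.7274 m, Z=5026762.9339 m

start: φ=52.341918°, λ=-20.622590°, h=21.804 m
→ ECEF (a=6378388.000, f=1/297.0): X=3654875.6138, Y=-1375422.2671, Z=5026253.5002
→ Helmert 7p (PV): X=3654477.6412, Y=-1376101.7274, Z=5026762.9339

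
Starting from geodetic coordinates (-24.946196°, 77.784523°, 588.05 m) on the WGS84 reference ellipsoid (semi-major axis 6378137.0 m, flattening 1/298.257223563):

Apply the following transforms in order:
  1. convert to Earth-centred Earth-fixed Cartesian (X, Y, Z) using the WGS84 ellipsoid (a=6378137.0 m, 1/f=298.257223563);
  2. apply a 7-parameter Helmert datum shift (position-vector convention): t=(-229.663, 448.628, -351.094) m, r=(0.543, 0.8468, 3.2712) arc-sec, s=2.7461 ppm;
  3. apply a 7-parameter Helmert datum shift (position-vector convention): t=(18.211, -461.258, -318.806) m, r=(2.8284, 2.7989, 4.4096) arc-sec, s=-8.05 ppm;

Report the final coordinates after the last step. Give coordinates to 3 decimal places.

X=1224002.075 m, Y=5656084.027 m, Z=-2674504.603 m

start: φ=-24.946196°, λ=77.784523°, h=588.050 m
→ ECEF (a=6378137.000, f=1/298.257223563): X=1224477.9109, Y=5656037.3609, Z=-2673919.7042
→ Helmert 7p (PV): X=1224150.9323, Y=5656527.9795, Z=-2674268.2783
→ Helmert 7p (PV): X=1224002.0746, Y=5656084.0271, Z=-2674504.6030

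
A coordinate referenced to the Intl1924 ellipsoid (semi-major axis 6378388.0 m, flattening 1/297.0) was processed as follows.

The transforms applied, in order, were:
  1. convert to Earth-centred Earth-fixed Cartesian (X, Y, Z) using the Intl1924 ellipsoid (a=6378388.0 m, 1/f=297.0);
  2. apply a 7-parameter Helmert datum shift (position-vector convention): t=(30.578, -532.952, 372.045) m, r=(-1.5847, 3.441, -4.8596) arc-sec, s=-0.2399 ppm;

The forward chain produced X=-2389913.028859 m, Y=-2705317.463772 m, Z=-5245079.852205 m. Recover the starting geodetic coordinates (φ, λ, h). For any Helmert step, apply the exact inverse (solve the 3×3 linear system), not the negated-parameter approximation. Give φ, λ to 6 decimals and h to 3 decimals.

start: X=-2389913.0289, Y=-2705317.4638, Z=-5245079.8522 m
→ Helmert⁻¹: X=-2389792.9471, Y=-2704801.1637, Z=-5245513.8037
→ geod (Bowring, a=6378388.000): φ=-55.64931200°, λ=-131.46180000°, h=3508.3320 m

φ=-55.649312°, λ=-131.461800°, h=3508.332 m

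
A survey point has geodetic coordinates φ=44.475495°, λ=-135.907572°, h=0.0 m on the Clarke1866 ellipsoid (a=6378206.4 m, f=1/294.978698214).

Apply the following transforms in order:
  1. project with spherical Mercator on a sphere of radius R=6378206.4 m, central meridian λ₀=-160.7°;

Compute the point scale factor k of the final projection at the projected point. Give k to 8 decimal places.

1.40144318

start: φ=44.475495°, λ=-135.907572°, h=0.000 m
→ into merc (λ₀=-160.7°): φ=44.47549500°, λ−λ₀=24.79242800°
scale k = 1.40144318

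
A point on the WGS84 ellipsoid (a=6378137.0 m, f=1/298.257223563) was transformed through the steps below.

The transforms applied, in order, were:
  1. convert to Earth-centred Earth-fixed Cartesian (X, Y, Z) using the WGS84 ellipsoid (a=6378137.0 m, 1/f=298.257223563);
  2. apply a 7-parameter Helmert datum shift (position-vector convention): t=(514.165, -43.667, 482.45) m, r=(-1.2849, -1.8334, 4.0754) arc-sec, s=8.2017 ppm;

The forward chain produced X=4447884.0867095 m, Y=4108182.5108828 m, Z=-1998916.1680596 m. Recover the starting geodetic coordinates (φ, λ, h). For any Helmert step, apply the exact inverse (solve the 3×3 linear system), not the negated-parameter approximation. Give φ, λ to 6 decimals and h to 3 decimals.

start: X=4447884.0867, Y=4108182.5109, Z=-1998916.1681 m
→ Helmert⁻¹: X=4447396.8428, Y=4108117.0666, Z=-1999396.1598
→ geod (Bowring, a=6378137.000): φ=-18.39007000°, λ=42.72905300°, h=-11.0000 m

φ=-18.390070°, λ=42.729053°, h=-11.000 m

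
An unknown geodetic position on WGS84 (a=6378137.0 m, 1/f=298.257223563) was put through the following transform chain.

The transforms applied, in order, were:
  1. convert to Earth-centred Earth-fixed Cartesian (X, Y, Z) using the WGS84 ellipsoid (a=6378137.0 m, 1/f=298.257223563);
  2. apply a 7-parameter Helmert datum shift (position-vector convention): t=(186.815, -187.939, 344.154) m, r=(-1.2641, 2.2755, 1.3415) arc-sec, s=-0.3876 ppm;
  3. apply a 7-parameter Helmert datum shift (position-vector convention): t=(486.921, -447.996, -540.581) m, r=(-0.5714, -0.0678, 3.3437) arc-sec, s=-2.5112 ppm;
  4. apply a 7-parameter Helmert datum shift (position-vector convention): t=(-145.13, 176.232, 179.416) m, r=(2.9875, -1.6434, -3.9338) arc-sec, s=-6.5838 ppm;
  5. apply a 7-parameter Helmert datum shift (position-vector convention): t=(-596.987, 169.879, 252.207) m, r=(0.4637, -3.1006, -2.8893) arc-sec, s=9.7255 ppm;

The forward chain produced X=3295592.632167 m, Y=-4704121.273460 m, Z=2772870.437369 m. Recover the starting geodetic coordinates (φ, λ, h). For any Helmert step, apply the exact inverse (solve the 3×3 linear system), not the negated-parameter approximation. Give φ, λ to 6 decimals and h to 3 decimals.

φ=25.919601°, λ=-54.982637°, h=3608.718 m

start: X=3295592.6322, Y=-4704121.2735, Z=2772870.4374 m
→ Helmert⁻¹: X=3296265.1348, Y=-4704192.9952, Z=2772552.2910
→ Helmert⁻¹: X=3296543.7755, Y=-4704297.1743, Z=2772432.9991
→ Helmert⁻¹: X=3295989.7891, Y=-4703922.1027, Z=2772966.4293
→ Helmert⁻¹: X=3295743.0718, Y=-4703774.4138, Z=2772630.8811
→ geod (Bowring, a=6378137.000): φ=25.91960100°, λ=-54.98263700°, h=3608.7180 m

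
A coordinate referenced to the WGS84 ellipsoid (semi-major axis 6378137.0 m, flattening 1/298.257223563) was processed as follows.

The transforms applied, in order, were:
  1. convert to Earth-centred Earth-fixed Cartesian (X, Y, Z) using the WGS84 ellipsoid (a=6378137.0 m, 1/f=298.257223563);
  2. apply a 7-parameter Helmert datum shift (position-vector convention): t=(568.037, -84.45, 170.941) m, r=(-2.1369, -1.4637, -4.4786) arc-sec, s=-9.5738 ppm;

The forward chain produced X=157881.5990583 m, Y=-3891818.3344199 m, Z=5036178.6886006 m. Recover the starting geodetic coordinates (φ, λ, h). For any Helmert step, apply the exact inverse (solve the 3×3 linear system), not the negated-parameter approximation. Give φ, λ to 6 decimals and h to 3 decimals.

start: X=157881.5991, Y=-3891818.3344, Z=5036178.6886 m
→ Helmert⁻¹: X=157435.3074, Y=-3891819.8981, Z=5036014.5254
→ geod (Bowring, a=6378137.000): φ=52.46660400°, λ=-87.68348400°, h=1781.9370 m

φ=52.466604°, λ=-87.683484°, h=1781.937 m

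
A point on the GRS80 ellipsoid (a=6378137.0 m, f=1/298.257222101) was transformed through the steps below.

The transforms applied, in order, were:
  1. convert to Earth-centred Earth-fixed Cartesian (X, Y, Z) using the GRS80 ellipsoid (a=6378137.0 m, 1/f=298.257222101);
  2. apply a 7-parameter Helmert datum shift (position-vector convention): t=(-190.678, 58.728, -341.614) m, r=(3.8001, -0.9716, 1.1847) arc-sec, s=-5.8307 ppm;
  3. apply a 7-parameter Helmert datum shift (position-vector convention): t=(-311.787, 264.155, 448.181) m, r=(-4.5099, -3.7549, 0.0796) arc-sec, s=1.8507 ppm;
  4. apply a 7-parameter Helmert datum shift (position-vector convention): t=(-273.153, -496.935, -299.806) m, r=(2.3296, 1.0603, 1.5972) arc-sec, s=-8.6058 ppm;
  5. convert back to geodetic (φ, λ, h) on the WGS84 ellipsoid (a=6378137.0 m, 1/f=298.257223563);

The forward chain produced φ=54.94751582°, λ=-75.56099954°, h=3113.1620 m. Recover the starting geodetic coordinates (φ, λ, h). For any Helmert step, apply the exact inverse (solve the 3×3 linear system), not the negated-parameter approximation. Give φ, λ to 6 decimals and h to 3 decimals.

φ=54.948508°, λ=-75.547846°, h=3365.858 m

start: φ=54.947516°, λ=-75.561000°, h=3113.162 m
→ ECEF (a=6378137.000, f=1/298.257223563): X=915900.7539, Y=-3557144.1354, Z=5200578.6134
→ Helmert⁻¹: X=916127.5153, Y=-3556626.1615, Z=5200968.0561
→ Helmert⁻¹: X=916530.9034, Y=-3556997.7926, Z=5200415.7934
→ Helmert⁻¹: X=916730.9950, Y=-3556986.7088, Z=5200848.9452
→ geod (Bowring, a=6378137.000): φ=54.94850800°, λ=-75.54784600°, h=3365.8580 m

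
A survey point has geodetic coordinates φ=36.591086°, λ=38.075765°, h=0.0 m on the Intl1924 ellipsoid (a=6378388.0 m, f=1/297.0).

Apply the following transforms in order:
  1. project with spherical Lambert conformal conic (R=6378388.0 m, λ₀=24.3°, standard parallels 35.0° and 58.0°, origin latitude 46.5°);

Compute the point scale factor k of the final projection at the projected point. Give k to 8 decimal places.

0.99503165

start: φ=36.591086°, λ=38.075765°, h=0.000 m
→ into lcc (λ₀=24.3°): φ=36.59108600°, λ−λ₀=13.77576500°
scale k = 0.99503165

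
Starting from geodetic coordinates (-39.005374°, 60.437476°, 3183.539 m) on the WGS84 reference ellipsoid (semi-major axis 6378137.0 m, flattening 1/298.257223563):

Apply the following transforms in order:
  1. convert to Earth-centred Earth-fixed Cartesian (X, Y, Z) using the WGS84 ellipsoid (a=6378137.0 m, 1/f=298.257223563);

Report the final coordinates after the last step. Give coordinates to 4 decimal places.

X=2449807.2087 m, Y=4319015.8073 m, Z=-3994784.3465 m

start: φ=-39.005374°, λ=60.437476°, h=3183.539 m
→ ECEF (a=6378137.000, f=1/298.257223563): X=2449807.2087, Y=4319015.8073, Z=-3994784.3465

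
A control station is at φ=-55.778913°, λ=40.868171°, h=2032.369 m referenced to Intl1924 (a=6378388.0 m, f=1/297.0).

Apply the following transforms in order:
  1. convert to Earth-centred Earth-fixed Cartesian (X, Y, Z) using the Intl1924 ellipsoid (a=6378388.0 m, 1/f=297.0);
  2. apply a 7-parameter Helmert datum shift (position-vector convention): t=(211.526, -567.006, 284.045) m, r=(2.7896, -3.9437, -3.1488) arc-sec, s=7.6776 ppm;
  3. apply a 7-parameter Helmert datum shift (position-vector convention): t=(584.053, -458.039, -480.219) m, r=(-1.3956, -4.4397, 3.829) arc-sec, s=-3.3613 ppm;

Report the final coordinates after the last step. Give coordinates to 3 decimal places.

X=2720780.021 m, Y=2352322.345 m, Z=-5252518.922 m

start: φ=-55.778913°, λ=40.868171°, h=2032.369 m
→ ECEF (a=6378388.000, f=1/297.0): X=2719766.9824, Y=2353292.7550, Z=-5252426.5336
→ Helmert 7p (PV): X=2720135.7400, Y=2352773.3332, Z=-5252098.9864
→ Helmert 7p (PV): X=2720780.0214, Y=2352322.3450, Z=-5252518.9217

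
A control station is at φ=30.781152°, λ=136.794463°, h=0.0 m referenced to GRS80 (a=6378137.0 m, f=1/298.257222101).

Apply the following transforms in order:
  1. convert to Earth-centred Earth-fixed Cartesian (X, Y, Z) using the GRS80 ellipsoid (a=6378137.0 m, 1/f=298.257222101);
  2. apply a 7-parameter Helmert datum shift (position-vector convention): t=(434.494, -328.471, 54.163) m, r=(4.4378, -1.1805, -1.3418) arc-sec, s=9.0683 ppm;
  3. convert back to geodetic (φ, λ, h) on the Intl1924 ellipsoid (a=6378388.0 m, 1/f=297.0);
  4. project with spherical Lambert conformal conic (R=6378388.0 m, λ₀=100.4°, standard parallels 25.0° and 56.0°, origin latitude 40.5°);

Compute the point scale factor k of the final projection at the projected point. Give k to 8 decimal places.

0.97854562

start: φ=30.781152°, λ=136.794463°, h=0.000 m
→ ECEF (a=6378137.000, f=1/298.257222101): X=-3997627.5895, Y=3754749.2511, Z=3245072.1231
→ Helmert 7p (PV): X=-3997223.4939, Y=3754411.0164, Z=3245213.6183
→ geod (Bowring, a=6378388.000): φ=30.78540086°, λ=136.79414840°, h=-606.6948 m
→ into lcc (λ₀=100.4°): φ=30.78540086°, λ−λ₀=36.39414840°
scale k = 0.97854562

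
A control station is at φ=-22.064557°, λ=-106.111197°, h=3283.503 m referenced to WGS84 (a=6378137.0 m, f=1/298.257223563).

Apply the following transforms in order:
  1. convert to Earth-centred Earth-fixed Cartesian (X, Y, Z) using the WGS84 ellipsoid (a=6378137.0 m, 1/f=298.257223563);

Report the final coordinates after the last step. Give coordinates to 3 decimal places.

start: φ=-22.064557°, λ=-106.111197°, h=3283.503 m
→ ECEF (a=6378137.000, f=1/298.257223563): X=-1641939.2278, Y=-5684462.2769, Z=-2382272.7570

X=-1641939.228 m, Y=-5684462.277 m, Z=-2382272.757 m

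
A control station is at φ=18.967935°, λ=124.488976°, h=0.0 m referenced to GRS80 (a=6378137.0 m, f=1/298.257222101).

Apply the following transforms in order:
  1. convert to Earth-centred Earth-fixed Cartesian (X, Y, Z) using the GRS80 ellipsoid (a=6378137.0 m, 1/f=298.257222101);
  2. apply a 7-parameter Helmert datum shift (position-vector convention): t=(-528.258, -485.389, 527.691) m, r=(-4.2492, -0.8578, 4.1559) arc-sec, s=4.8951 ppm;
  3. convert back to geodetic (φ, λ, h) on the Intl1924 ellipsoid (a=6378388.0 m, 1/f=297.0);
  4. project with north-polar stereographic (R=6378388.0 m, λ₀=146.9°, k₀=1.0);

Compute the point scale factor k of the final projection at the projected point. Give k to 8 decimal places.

start: φ=18.967935°, λ=124.488976°, h=0.000 m
→ ECEF (a=6378137.000, f=1/298.257222101): X=-3416705.7327, Y=4973387.3865, Z=2059993.1775
→ Helmert 7p (PV): X=-3417359.4889, Y=4972899.9389, Z=2060414.2874
→ geod (Bowring, a=6378388.000): φ=18.97213150°, λ=124.49671366°, h=-134.2982 m
→ into stereo (λ₀=146.9°): φ=18.97213150°, λ−λ₀=-22.40328634°
scale k = 1.50931069

1.50931069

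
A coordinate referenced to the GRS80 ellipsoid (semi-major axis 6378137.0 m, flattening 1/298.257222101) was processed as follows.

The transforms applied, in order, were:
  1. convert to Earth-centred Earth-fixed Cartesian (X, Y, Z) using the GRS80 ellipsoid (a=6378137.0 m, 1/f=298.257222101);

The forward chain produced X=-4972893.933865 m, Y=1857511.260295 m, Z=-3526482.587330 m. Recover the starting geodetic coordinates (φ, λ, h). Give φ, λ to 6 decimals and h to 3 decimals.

start: X=-4972893.9339, Y=1857511.2603, Z=-3526482.5873 m
→ geod (Bowring, a=6378137.000): φ=-33.77407100°, λ=159.51797100°, h=1509.8990 m

φ=-33.774071°, λ=159.517971°, h=1509.899 m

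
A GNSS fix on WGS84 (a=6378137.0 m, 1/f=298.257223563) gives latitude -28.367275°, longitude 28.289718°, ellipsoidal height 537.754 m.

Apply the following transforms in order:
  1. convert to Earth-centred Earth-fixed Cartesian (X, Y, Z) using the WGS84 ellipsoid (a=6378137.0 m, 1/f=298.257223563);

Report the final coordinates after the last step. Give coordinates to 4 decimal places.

X=4946092.1953 m, Y=2662051.4309 m, Z=-3012637.2868 m

start: φ=-28.367275°, λ=28.289718°, h=537.754 m
→ ECEF (a=6378137.000, f=1/298.257223563): X=4946092.1953, Y=2662051.4309, Z=-3012637.2868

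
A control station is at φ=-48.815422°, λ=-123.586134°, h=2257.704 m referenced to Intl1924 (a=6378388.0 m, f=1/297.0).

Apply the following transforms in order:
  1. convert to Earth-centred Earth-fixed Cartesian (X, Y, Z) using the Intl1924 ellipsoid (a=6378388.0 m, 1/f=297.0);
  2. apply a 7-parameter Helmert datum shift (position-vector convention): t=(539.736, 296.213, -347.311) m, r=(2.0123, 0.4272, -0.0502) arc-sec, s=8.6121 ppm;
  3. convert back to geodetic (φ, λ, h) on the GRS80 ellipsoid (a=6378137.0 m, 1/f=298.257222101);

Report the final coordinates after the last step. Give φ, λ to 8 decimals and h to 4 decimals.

start: φ=-48.815422°, λ=-123.586134°, h=2257.704 m
→ ECEF (a=6378388.000, f=1/297.0): X=-2328703.4231, Y=-3506821.3438, Z=-4778856.6779
→ Helmert 7p (PV): X=-2328194.4933, Y=-3506508.1426, Z=-4779274.5343
→ geod (Bowring, a=6378137.000): φ=-48.82075054°, λ=-123.58272125°, h=2414.3415 m

φ=-48.82075054°, λ=-123.58272125°, h=2414.3415 m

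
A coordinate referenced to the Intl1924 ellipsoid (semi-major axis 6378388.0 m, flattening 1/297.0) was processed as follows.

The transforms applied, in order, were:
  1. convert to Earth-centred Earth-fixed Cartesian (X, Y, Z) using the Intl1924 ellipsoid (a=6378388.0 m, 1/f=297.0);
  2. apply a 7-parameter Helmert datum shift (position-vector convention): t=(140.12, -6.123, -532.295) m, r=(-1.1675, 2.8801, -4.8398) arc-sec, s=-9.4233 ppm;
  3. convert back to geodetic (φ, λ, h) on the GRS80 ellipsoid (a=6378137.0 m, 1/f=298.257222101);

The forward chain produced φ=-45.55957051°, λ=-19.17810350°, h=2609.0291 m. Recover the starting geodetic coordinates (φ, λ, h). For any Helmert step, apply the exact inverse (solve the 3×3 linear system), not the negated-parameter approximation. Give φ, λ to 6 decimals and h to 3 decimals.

φ=-45.557252°, λ=-19.176698°, h=1990.189 m

start: φ=-45.559571°, λ=-19.178104°, h=2609.029 m
→ ECEF (a=6378137.000, f=1/298.257222101): X=4226862.8973, Y=-1470138.3799, Z=-4532970.1171
→ Helmert⁻¹: X=4226860.3868, Y=-1470021.2769, Z=-4532429.8335
→ geod (Bowring, a=6378388.000): φ=-45.55725200°, λ=-19.17669800°, h=1990.1890 m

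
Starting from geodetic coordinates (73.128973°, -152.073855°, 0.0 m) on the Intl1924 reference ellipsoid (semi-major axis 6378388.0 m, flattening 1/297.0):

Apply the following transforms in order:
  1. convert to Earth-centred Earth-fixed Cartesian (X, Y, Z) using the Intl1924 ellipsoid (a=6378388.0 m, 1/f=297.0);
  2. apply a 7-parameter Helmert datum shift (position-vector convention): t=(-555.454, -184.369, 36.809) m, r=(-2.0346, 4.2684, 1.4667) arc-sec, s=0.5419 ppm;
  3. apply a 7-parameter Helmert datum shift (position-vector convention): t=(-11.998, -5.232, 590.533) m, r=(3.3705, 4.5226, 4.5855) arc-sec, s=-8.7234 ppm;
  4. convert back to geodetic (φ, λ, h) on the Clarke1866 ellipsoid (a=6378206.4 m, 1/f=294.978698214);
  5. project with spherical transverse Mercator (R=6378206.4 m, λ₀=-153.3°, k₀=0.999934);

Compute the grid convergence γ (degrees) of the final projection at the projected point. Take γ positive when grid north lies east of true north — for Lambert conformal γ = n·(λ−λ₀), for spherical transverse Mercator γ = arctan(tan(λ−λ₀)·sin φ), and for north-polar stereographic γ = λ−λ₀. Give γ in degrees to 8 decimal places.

1.17670287

start: φ=73.128973°, λ=-152.073855°, h=0.000 m
→ ECEF (a=6378388.000, f=1/297.0): X=-1640623.2663, Y=-869624.0552, Z=6081580.2077
→ Helmert 7p (PV): X=-1641047.5747, Y=-869760.5727, Z=6081662.8411
→ Helmert 7p (PV): X=-1640892.5751, Y=-869894.0768, Z=6082222.0906
→ geod (Bowring, a=6378206.400): φ=73.12824902°, λ=-152.07038581°, h=1035.7806 m
→ into tm (λ₀=-153.3°): φ=73.12824902°, λ−λ₀=1.22961419°
convergence γ = 1.17670287°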